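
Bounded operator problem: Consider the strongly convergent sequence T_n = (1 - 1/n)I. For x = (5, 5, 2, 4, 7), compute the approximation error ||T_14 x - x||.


T_14 x - x = (1 - 1/14)x - x = -x/14
||x|| = sqrt(119) = 10.9087
||T_14 x - x|| = ||x||/14 = 10.9087/14 = 0.7792

0.7792


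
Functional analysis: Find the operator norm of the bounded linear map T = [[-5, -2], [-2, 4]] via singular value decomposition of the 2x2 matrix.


A^T A = [[29, 2], [2, 20]]
trace(A^T A) = 49, det(A^T A) = 576
discriminant = 49^2 - 4*576 = 97
Largest eigenvalue of A^T A = (trace + sqrt(disc))/2 = 29.4244
||T|| = sqrt(29.4244) = 5.4244

5.4244


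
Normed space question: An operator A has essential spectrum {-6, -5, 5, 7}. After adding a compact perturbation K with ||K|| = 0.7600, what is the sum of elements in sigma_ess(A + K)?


By Weyl's theorem, the essential spectrum is invariant under compact perturbations.
sigma_ess(A + K) = sigma_ess(A) = {-6, -5, 5, 7}
Sum = -6 + -5 + 5 + 7 = 1

1


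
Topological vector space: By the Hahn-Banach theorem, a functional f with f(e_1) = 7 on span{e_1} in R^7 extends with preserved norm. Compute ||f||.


The norm of f is given by ||f|| = sup_{||x||=1} |f(x)|.
On span{e_1}, ||e_1|| = 1, so ||f|| = |f(e_1)| / ||e_1||
= |7| / 1 = 7.0000

7.0000


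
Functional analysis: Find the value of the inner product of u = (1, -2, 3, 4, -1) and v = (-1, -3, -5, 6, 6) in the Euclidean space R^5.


Computing the standard inner product <u, v> = sum u_i * v_i
= 1*-1 + -2*-3 + 3*-5 + 4*6 + -1*6
= -1 + 6 + -15 + 24 + -6
= 8

8


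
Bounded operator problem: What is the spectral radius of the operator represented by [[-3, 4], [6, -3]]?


For a 2x2 matrix, eigenvalues satisfy lambda^2 - (trace)*lambda + det = 0
trace = -3 + -3 = -6
det = -3*-3 - 4*6 = -15
discriminant = (-6)^2 - 4*(-15) = 96
spectral radius = max |eigenvalue| = 7.8990

7.8990


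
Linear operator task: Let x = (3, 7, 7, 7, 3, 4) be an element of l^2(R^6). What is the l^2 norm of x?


The l^2 norm = (sum |x_i|^2)^(1/2)
Sum of 2th powers = 9 + 49 + 49 + 49 + 9 + 16 = 181
||x||_2 = (181)^(1/2) = 13.4536

13.4536


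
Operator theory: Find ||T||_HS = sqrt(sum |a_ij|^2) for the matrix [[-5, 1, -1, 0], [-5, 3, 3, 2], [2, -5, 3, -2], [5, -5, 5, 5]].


The Hilbert-Schmidt norm is sqrt(sum of squares of all entries).
Sum of squares = (-5)^2 + 1^2 + (-1)^2 + 0^2 + (-5)^2 + 3^2 + 3^2 + 2^2 + 2^2 + (-5)^2 + 3^2 + (-2)^2 + 5^2 + (-5)^2 + 5^2 + 5^2
= 25 + 1 + 1 + 0 + 25 + 9 + 9 + 4 + 4 + 25 + 9 + 4 + 25 + 25 + 25 + 25 = 216
||T||_HS = sqrt(216) = 14.6969

14.6969


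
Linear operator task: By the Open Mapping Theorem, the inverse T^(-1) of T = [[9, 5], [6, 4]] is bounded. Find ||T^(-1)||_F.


det(T) = 9*4 - 5*6 = 6
T^(-1) = (1/6) * [[4, -5], [-6, 9]] = [[0.6667, -0.8333], [-1.0000, 1.5000]]
||T^(-1)||_F^2 = 0.6667^2 + (-0.8333)^2 + (-1.0000)^2 + 1.5000^2 = 4.3889
||T^(-1)||_F = sqrt(4.3889) = 2.0950

2.0950


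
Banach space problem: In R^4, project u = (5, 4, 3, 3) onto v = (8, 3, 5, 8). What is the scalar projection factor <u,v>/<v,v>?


Computing <u,v> = 5*8 + 4*3 + 3*5 + 3*8 = 91
Computing <v,v> = 8^2 + 3^2 + 5^2 + 8^2 = 162
Projection coefficient = 91/162 = 0.5617

0.5617


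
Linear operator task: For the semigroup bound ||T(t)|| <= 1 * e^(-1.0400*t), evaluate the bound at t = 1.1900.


||T(1.1900)|| <= 1 * exp(-1.0400 * 1.1900)
= 1 * exp(-1.2376)
= 1 * 0.2901
= 0.2901

0.2901


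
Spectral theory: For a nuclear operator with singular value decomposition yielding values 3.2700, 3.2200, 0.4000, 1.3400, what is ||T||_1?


The nuclear norm is the sum of all singular values.
||T||_1 = 3.2700 + 3.2200 + 0.4000 + 1.3400
= 8.2300

8.2300


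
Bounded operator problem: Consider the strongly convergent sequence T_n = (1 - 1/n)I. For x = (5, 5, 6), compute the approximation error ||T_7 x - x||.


T_7 x - x = (1 - 1/7)x - x = -x/7
||x|| = sqrt(86) = 9.2736
||T_7 x - x|| = ||x||/7 = 9.2736/7 = 1.3248

1.3248


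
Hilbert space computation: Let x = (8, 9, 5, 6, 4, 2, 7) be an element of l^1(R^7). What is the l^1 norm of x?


The l^1 norm equals the sum of absolute values of all components.
||x||_1 = 8 + 9 + 5 + 6 + 4 + 2 + 7
= 41

41.0000


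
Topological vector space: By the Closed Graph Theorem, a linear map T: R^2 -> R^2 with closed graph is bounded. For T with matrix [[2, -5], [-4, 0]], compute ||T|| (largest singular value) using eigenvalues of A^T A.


A^T A = [[20, -10], [-10, 25]]
trace(A^T A) = 45, det(A^T A) = 400
discriminant = 45^2 - 4*400 = 425
Largest eigenvalue of A^T A = (trace + sqrt(disc))/2 = 32.8078
||T|| = sqrt(32.8078) = 5.7278

5.7278


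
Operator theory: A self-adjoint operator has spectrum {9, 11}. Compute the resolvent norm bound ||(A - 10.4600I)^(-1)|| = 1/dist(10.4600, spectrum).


dist(10.4600, {9, 11}) = min(|10.4600 - 9|, |10.4600 - 11|)
= min(1.4600, 0.5400) = 0.5400
Resolvent bound = 1/0.5400 = 1.8519

1.8519


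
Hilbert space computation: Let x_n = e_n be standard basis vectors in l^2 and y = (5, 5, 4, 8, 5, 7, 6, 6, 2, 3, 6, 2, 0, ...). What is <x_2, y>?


x_2 = e_2 is the standard basis vector with 1 in position 2.
<x_2, y> = y_2 = 5
As n -> infinity, <x_n, y> -> 0, confirming weak convergence of (x_n) to 0.

5


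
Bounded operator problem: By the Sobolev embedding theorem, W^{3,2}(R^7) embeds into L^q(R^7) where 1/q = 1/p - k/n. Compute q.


Using the Sobolev embedding formula: 1/q = 1/p - k/n
1/q = 1/2 - 3/7 = 1/14
q = 1/(1/14) = 14

14.0000


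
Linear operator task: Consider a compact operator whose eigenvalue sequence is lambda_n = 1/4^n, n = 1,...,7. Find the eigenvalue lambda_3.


The eigenvalue formula gives lambda_3 = 1/4^3
= 1/64
= 0.0156

0.0156


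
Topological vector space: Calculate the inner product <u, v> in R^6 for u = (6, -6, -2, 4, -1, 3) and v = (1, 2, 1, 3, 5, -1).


Computing the standard inner product <u, v> = sum u_i * v_i
= 6*1 + -6*2 + -2*1 + 4*3 + -1*5 + 3*-1
= 6 + -12 + -2 + 12 + -5 + -3
= -4

-4


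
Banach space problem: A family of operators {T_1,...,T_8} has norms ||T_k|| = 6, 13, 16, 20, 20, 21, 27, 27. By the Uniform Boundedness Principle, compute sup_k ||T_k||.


By the Uniform Boundedness Principle, the supremum of norms is finite.
sup_k ||T_k|| = max(6, 13, 16, 20, 20, 21, 27, 27) = 27

27


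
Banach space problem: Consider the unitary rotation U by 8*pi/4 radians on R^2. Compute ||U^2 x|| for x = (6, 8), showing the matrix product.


U is a rotation by theta = 8*pi/4
U^2 = rotation by 2*theta = 16*pi/4 = 0*pi/4 (mod 2*pi)
cos(0*pi/4) = 1.0000, sin(0*pi/4) = 0.0000
U^2 x = (1.0000 * 6 - 0.0000 * 8, 0.0000 * 6 + 1.0000 * 8)
= (6.0000, 8.0000)
||U^2 x|| = sqrt(6.0000^2 + 8.0000^2) = sqrt(100.0000) = 10.0000

10.0000


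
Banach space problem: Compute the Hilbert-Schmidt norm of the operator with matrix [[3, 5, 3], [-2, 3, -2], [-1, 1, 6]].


The Hilbert-Schmidt norm is sqrt(sum of squares of all entries).
Sum of squares = 3^2 + 5^2 + 3^2 + (-2)^2 + 3^2 + (-2)^2 + (-1)^2 + 1^2 + 6^2
= 9 + 25 + 9 + 4 + 9 + 4 + 1 + 1 + 36 = 98
||T||_HS = sqrt(98) = 9.8995

9.8995


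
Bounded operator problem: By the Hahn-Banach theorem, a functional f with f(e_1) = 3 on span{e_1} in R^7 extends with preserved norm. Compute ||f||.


The norm of f is given by ||f|| = sup_{||x||=1} |f(x)|.
On span{e_1}, ||e_1|| = 1, so ||f|| = |f(e_1)| / ||e_1||
= |3| / 1 = 3.0000

3.0000


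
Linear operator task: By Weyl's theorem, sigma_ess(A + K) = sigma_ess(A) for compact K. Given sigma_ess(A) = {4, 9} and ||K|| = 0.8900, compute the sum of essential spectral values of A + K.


By Weyl's theorem, the essential spectrum is invariant under compact perturbations.
sigma_ess(A + K) = sigma_ess(A) = {4, 9}
Sum = 4 + 9 = 13

13


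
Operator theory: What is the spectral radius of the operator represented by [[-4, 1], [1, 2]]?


For a 2x2 matrix, eigenvalues satisfy lambda^2 - (trace)*lambda + det = 0
trace = -4 + 2 = -2
det = -4*2 - 1*1 = -9
discriminant = (-2)^2 - 4*(-9) = 40
spectral radius = max |eigenvalue| = 4.1623

4.1623


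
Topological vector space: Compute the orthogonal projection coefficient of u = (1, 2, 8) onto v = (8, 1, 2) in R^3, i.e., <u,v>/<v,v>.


Computing <u,v> = 1*8 + 2*1 + 8*2 = 26
Computing <v,v> = 8^2 + 1^2 + 2^2 = 69
Projection coefficient = 26/69 = 0.3768

0.3768


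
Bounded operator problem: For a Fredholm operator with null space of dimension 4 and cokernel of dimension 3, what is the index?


The Fredholm index is defined as ind(T) = dim(ker T) - dim(coker T)
= 4 - 3
= 1

1


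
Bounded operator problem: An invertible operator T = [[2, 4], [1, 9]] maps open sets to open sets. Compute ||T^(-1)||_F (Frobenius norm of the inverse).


det(T) = 2*9 - 4*1 = 14
T^(-1) = (1/14) * [[9, -4], [-1, 2]] = [[0.6429, -0.2857], [-0.0714, 0.1429]]
||T^(-1)||_F^2 = 0.6429^2 + (-0.2857)^2 + (-0.0714)^2 + 0.1429^2 = 0.5204
||T^(-1)||_F = sqrt(0.5204) = 0.7214

0.7214


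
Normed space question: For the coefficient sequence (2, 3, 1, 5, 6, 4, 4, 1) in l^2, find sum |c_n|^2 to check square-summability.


sum |c_n|^2 = 2^2 + 3^2 + 1^2 + 5^2 + 6^2 + 4^2 + 4^2 + 1^2
= 4 + 9 + 1 + 25 + 36 + 16 + 16 + 1
= 108

108


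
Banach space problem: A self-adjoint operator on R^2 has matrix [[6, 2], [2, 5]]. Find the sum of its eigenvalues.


For a self-adjoint (symmetric) matrix, the eigenvalues are real.
The sum of eigenvalues equals the trace of the matrix.
trace = 6 + 5 = 11

11


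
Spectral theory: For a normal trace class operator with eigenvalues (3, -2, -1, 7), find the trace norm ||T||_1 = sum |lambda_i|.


For a normal operator, singular values equal |eigenvalues|.
Trace norm = sum |lambda_i| = 3 + 2 + 1 + 7
= 13

13


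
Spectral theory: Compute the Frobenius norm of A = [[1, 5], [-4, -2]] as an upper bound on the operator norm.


||A||_F^2 = sum a_ij^2
= 1^2 + 5^2 + (-4)^2 + (-2)^2
= 1 + 25 + 16 + 4 = 46
||A||_F = sqrt(46) = 6.7823

6.7823


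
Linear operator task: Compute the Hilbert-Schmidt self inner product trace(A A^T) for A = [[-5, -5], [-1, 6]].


trace(A * A^T) = sum of squares of all entries
= (-5)^2 + (-5)^2 + (-1)^2 + 6^2
= 25 + 25 + 1 + 36
= 87

87


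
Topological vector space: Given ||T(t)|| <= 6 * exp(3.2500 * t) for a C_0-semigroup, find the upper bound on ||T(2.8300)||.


||T(2.8300)|| <= 6 * exp(3.2500 * 2.8300)
= 6 * exp(9.1975)
= 6 * 9872.4171
= 59234.5028

59234.5028


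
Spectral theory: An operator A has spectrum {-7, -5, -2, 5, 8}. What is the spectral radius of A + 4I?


Spectrum of A + 4I = {-3, -1, 2, 9, 12}
Spectral radius = max |lambda| over the shifted spectrum
= max(3, 1, 2, 9, 12) = 12

12


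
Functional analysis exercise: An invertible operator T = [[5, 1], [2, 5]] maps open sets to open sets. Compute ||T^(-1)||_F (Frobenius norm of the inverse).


det(T) = 5*5 - 1*2 = 23
T^(-1) = (1/23) * [[5, -1], [-2, 5]] = [[0.2174, -0.0435], [-0.0870, 0.2174]]
||T^(-1)||_F^2 = 0.2174^2 + (-0.0435)^2 + (-0.0870)^2 + 0.2174^2 = 0.1040
||T^(-1)||_F = sqrt(0.1040) = 0.3224

0.3224


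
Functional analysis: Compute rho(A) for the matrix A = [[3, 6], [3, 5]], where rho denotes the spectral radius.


For a 2x2 matrix, eigenvalues satisfy lambda^2 - (trace)*lambda + det = 0
trace = 3 + 5 = 8
det = 3*5 - 6*3 = -3
discriminant = 8^2 - 4*(-3) = 76
spectral radius = max |eigenvalue| = 8.3589

8.3589


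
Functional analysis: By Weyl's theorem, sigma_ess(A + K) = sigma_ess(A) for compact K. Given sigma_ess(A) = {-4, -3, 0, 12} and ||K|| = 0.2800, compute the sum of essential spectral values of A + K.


By Weyl's theorem, the essential spectrum is invariant under compact perturbations.
sigma_ess(A + K) = sigma_ess(A) = {-4, -3, 0, 12}
Sum = -4 + -3 + 0 + 12 = 5

5


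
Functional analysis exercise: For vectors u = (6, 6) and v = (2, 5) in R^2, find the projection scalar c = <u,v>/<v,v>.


Computing <u,v> = 6*2 + 6*5 = 42
Computing <v,v> = 2^2 + 5^2 = 29
Projection coefficient = 42/29 = 1.4483

1.4483


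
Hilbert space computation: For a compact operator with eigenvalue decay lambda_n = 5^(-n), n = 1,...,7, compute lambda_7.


The eigenvalue formula gives lambda_7 = 1/5^7
= 1/78125
= 1.2800e-05

1.2800e-05


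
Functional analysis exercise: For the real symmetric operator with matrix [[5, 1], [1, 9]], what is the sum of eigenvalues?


For a self-adjoint (symmetric) matrix, the eigenvalues are real.
The sum of eigenvalues equals the trace of the matrix.
trace = 5 + 9 = 14

14


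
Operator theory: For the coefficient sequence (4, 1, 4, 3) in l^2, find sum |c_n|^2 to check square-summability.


sum |c_n|^2 = 4^2 + 1^2 + 4^2 + 3^2
= 16 + 1 + 16 + 9
= 42

42


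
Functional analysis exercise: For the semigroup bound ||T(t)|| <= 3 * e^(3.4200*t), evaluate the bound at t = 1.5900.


||T(1.5900)|| <= 3 * exp(3.4200 * 1.5900)
= 3 * exp(5.4378)
= 3 * 229.9358
= 689.8073

689.8073


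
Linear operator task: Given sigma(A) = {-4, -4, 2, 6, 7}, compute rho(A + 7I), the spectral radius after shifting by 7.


Spectrum of A + 7I = {3, 3, 9, 13, 14}
Spectral radius = max |lambda| over the shifted spectrum
= max(3, 3, 9, 13, 14) = 14

14


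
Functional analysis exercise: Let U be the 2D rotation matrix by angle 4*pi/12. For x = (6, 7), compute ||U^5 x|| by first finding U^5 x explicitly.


U is a rotation by theta = 4*pi/12
U^5 = rotation by 5*theta = 20*pi/12
cos(20*pi/12) = 0.5000, sin(20*pi/12) = -0.8660
U^5 x = (0.5000 * 6 - -0.8660 * 7, -0.8660 * 6 + 0.5000 * 7)
= (9.0622, -1.6962)
||U^5 x|| = sqrt(9.0622^2 + (-1.6962)^2) = sqrt(85.0000) = 9.2195

9.2195


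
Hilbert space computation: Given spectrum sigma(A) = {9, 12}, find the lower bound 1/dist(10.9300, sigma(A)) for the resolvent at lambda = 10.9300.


dist(10.9300, {9, 12}) = min(|10.9300 - 9|, |10.9300 - 12|)
= min(1.9300, 1.0700) = 1.0700
Resolvent bound = 1/1.0700 = 0.9346

0.9346


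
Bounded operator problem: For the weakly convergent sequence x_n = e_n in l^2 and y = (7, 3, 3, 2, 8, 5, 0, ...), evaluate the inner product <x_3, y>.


x_3 = e_3 is the standard basis vector with 1 in position 3.
<x_3, y> = y_3 = 3
As n -> infinity, <x_n, y> -> 0, confirming weak convergence of (x_n) to 0.

3


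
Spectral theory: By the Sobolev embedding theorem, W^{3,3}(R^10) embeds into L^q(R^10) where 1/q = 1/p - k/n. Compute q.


Using the Sobolev embedding formula: 1/q = 1/p - k/n
1/q = 1/3 - 3/10 = 1/30
q = 1/(1/30) = 30

30.0000


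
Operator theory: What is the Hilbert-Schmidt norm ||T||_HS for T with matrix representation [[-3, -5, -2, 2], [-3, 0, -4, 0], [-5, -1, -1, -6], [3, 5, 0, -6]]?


The Hilbert-Schmidt norm is sqrt(sum of squares of all entries).
Sum of squares = (-3)^2 + (-5)^2 + (-2)^2 + 2^2 + (-3)^2 + 0^2 + (-4)^2 + 0^2 + (-5)^2 + (-1)^2 + (-1)^2 + (-6)^2 + 3^2 + 5^2 + 0^2 + (-6)^2
= 9 + 25 + 4 + 4 + 9 + 0 + 16 + 0 + 25 + 1 + 1 + 36 + 9 + 25 + 0 + 36 = 200
||T||_HS = sqrt(200) = 14.1421

14.1421


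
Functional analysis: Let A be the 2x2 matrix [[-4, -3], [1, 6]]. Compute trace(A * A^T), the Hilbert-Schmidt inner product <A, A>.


trace(A * A^T) = sum of squares of all entries
= (-4)^2 + (-3)^2 + 1^2 + 6^2
= 16 + 9 + 1 + 36
= 62

62


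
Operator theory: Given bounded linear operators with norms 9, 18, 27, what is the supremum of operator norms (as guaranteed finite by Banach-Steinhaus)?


By the Uniform Boundedness Principle, the supremum of norms is finite.
sup_k ||T_k|| = max(9, 18, 27) = 27

27


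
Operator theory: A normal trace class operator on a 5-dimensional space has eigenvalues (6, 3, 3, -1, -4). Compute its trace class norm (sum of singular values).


For a normal operator, singular values equal |eigenvalues|.
Trace norm = sum |lambda_i| = 6 + 3 + 3 + 1 + 4
= 17

17


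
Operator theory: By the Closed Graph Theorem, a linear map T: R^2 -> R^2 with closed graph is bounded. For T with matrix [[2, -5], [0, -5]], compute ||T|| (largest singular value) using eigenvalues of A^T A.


A^T A = [[4, -10], [-10, 50]]
trace(A^T A) = 54, det(A^T A) = 100
discriminant = 54^2 - 4*100 = 2516
Largest eigenvalue of A^T A = (trace + sqrt(disc))/2 = 52.0799
||T|| = sqrt(52.0799) = 7.2166

7.2166


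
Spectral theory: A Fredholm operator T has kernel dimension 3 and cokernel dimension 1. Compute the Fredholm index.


The Fredholm index is defined as ind(T) = dim(ker T) - dim(coker T)
= 3 - 1
= 2

2


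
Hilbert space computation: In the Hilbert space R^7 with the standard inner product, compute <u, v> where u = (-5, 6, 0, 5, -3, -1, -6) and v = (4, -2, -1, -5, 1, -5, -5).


Computing the standard inner product <u, v> = sum u_i * v_i
= -5*4 + 6*-2 + 0*-1 + 5*-5 + -3*1 + -1*-5 + -6*-5
= -20 + -12 + 0 + -25 + -3 + 5 + 30
= -25

-25


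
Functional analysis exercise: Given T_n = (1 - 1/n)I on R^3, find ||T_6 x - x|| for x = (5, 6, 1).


T_6 x - x = (1 - 1/6)x - x = -x/6
||x|| = sqrt(62) = 7.8740
||T_6 x - x|| = ||x||/6 = 7.8740/6 = 1.3123

1.3123


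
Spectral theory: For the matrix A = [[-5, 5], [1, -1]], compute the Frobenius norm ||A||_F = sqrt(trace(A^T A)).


||A||_F^2 = sum a_ij^2
= (-5)^2 + 5^2 + 1^2 + (-1)^2
= 25 + 25 + 1 + 1 = 52
||A||_F = sqrt(52) = 7.2111

7.2111


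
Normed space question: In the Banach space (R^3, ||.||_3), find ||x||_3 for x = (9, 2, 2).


The l^3 norm = (sum |x_i|^3)^(1/3)
Sum of 3th powers = 729 + 8 + 8 = 745
||x||_3 = (745)^(1/3) = 9.0654

9.0654


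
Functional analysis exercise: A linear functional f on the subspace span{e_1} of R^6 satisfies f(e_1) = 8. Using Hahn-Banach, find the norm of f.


The norm of f is given by ||f|| = sup_{||x||=1} |f(x)|.
On span{e_1}, ||e_1|| = 1, so ||f|| = |f(e_1)| / ||e_1||
= |8| / 1 = 8.0000

8.0000


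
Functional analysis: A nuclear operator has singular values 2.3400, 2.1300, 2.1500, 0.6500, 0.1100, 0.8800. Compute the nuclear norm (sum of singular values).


The nuclear norm is the sum of all singular values.
||T||_1 = 2.3400 + 2.1300 + 2.1500 + 0.6500 + 0.1100 + 0.8800
= 8.2600

8.2600


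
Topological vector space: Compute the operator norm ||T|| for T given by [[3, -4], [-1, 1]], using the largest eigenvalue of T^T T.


A^T A = [[10, -13], [-13, 17]]
trace(A^T A) = 27, det(A^T A) = 1
discriminant = 27^2 - 4*1 = 725
Largest eigenvalue of A^T A = (trace + sqrt(disc))/2 = 26.9629
||T|| = sqrt(26.9629) = 5.1926

5.1926


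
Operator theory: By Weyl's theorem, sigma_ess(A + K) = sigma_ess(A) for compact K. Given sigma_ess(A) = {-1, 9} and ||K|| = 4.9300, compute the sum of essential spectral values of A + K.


By Weyl's theorem, the essential spectrum is invariant under compact perturbations.
sigma_ess(A + K) = sigma_ess(A) = {-1, 9}
Sum = -1 + 9 = 8

8


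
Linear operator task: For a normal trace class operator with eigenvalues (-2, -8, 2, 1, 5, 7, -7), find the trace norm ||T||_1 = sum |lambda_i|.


For a normal operator, singular values equal |eigenvalues|.
Trace norm = sum |lambda_i| = 2 + 8 + 2 + 1 + 5 + 7 + 7
= 32

32


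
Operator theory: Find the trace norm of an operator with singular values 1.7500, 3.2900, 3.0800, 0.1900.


The nuclear norm is the sum of all singular values.
||T||_1 = 1.7500 + 3.2900 + 3.0800 + 0.1900
= 8.3100

8.3100


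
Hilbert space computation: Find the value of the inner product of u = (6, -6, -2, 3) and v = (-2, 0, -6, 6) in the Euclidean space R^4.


Computing the standard inner product <u, v> = sum u_i * v_i
= 6*-2 + -6*0 + -2*-6 + 3*6
= -12 + 0 + 12 + 18
= 18

18


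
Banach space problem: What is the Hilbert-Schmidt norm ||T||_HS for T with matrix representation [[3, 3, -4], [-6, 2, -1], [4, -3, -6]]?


The Hilbert-Schmidt norm is sqrt(sum of squares of all entries).
Sum of squares = 3^2 + 3^2 + (-4)^2 + (-6)^2 + 2^2 + (-1)^2 + 4^2 + (-3)^2 + (-6)^2
= 9 + 9 + 16 + 36 + 4 + 1 + 16 + 9 + 36 = 136
||T||_HS = sqrt(136) = 11.6619

11.6619


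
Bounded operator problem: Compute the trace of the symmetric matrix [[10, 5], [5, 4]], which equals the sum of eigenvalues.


For a self-adjoint (symmetric) matrix, the eigenvalues are real.
The sum of eigenvalues equals the trace of the matrix.
trace = 10 + 4 = 14

14


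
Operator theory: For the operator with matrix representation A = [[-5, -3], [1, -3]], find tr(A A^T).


trace(A * A^T) = sum of squares of all entries
= (-5)^2 + (-3)^2 + 1^2 + (-3)^2
= 25 + 9 + 1 + 9
= 44

44


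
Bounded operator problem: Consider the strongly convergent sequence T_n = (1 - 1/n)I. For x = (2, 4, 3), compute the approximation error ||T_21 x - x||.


T_21 x - x = (1 - 1/21)x - x = -x/21
||x|| = sqrt(29) = 5.3852
||T_21 x - x|| = ||x||/21 = 5.3852/21 = 0.2564

0.2564


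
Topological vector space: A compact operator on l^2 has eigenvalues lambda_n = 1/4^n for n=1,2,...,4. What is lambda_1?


The eigenvalue formula gives lambda_1 = 1/4^1
= 1/4
= 0.2500

0.2500


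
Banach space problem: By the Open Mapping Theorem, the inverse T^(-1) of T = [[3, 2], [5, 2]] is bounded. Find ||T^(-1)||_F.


det(T) = 3*2 - 2*5 = -4
T^(-1) = (1/-4) * [[2, -2], [-5, 3]] = [[-0.5000, 0.5000], [1.2500, -0.7500]]
||T^(-1)||_F^2 = (-0.5000)^2 + 0.5000^2 + 1.2500^2 + (-0.7500)^2 = 2.6250
||T^(-1)||_F = sqrt(2.6250) = 1.6202

1.6202


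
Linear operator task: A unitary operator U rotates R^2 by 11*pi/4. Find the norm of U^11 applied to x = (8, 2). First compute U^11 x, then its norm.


U is a rotation by theta = 11*pi/4
U^11 = rotation by 11*theta = 121*pi/4 = 1*pi/4 (mod 2*pi)
cos(1*pi/4) = 0.7071, sin(1*pi/4) = 0.7071
U^11 x = (0.7071 * 8 - 0.7071 * 2, 0.7071 * 8 + 0.7071 * 2)
= (4.2426, 7.0711)
||U^11 x|| = sqrt(4.2426^2 + 7.0711^2) = sqrt(68.0000) = 8.2462

8.2462


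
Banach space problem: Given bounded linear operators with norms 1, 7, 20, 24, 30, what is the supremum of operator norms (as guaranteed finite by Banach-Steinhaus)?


By the Uniform Boundedness Principle, the supremum of norms is finite.
sup_k ||T_k|| = max(1, 7, 20, 24, 30) = 30

30


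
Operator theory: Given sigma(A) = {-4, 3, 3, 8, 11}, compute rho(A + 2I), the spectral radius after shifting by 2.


Spectrum of A + 2I = {-2, 5, 5, 10, 13}
Spectral radius = max |lambda| over the shifted spectrum
= max(2, 5, 5, 10, 13) = 13

13


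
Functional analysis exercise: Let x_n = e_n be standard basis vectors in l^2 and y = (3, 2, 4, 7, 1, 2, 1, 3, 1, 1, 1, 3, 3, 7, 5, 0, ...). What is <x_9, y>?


x_9 = e_9 is the standard basis vector with 1 in position 9.
<x_9, y> = y_9 = 1
As n -> infinity, <x_n, y> -> 0, confirming weak convergence of (x_n) to 0.

1


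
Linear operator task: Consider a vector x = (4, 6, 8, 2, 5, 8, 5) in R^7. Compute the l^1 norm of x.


The l^1 norm equals the sum of absolute values of all components.
||x||_1 = 4 + 6 + 8 + 2 + 5 + 8 + 5
= 38

38.0000


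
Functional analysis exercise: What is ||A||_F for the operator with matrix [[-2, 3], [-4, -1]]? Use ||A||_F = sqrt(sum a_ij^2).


||A||_F^2 = sum a_ij^2
= (-2)^2 + 3^2 + (-4)^2 + (-1)^2
= 4 + 9 + 16 + 1 = 30
||A||_F = sqrt(30) = 5.4772

5.4772


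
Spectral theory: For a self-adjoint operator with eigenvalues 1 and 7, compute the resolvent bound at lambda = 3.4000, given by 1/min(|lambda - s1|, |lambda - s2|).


dist(3.4000, {1, 7}) = min(|3.4000 - 1|, |3.4000 - 7|)
= min(2.4000, 3.6000) = 2.4000
Resolvent bound = 1/2.4000 = 0.4167

0.4167


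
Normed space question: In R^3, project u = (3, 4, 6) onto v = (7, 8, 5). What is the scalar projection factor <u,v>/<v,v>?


Computing <u,v> = 3*7 + 4*8 + 6*5 = 83
Computing <v,v> = 7^2 + 8^2 + 5^2 = 138
Projection coefficient = 83/138 = 0.6014

0.6014


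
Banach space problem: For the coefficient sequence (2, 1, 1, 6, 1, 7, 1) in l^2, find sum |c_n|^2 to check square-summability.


sum |c_n|^2 = 2^2 + 1^2 + 1^2 + 6^2 + 1^2 + 7^2 + 1^2
= 4 + 1 + 1 + 36 + 1 + 49 + 1
= 93

93


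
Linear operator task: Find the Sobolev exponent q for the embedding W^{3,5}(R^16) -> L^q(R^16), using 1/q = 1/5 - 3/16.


Using the Sobolev embedding formula: 1/q = 1/p - k/n
1/q = 1/5 - 3/16 = 1/80
q = 1/(1/80) = 80

80.0000


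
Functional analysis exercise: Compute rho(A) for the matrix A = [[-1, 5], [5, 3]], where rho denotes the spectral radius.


For a 2x2 matrix, eigenvalues satisfy lambda^2 - (trace)*lambda + det = 0
trace = -1 + 3 = 2
det = -1*3 - 5*5 = -28
discriminant = 2^2 - 4*(-28) = 116
spectral radius = max |eigenvalue| = 6.3852

6.3852


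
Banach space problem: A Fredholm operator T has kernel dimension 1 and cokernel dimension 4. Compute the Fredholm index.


The Fredholm index is defined as ind(T) = dim(ker T) - dim(coker T)
= 1 - 4
= -3

-3


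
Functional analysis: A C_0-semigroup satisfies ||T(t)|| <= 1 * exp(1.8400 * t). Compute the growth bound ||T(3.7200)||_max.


||T(3.7200)|| <= 1 * exp(1.8400 * 3.7200)
= 1 * exp(6.8448)
= 1 * 938.9855
= 938.9855

938.9855


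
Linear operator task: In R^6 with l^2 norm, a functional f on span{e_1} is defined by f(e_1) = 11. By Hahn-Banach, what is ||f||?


The norm of f is given by ||f|| = sup_{||x||=1} |f(x)|.
On span{e_1}, ||e_1|| = 1, so ||f|| = |f(e_1)| / ||e_1||
= |11| / 1 = 11.0000

11.0000


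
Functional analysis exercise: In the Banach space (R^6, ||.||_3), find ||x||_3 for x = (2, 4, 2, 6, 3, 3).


The l^3 norm = (sum |x_i|^3)^(1/3)
Sum of 3th powers = 8 + 64 + 8 + 216 + 27 + 27 = 350
||x||_3 = (350)^(1/3) = 7.0473

7.0473


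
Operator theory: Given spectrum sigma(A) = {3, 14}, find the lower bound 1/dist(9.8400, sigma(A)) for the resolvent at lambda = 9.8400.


dist(9.8400, {3, 14}) = min(|9.8400 - 3|, |9.8400 - 14|)
= min(6.8400, 4.1600) = 4.1600
Resolvent bound = 1/4.1600 = 0.2404

0.2404


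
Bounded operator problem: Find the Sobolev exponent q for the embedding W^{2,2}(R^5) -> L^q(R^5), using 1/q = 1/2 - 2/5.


Using the Sobolev embedding formula: 1/q = 1/p - k/n
1/q = 1/2 - 2/5 = 1/10
q = 1/(1/10) = 10

10.0000


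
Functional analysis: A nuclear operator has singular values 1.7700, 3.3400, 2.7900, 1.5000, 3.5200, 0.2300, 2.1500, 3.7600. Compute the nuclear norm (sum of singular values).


The nuclear norm is the sum of all singular values.
||T||_1 = 1.7700 + 3.3400 + 2.7900 + 1.5000 + 3.5200 + 0.2300 + 2.1500 + 3.7600
= 19.0600

19.0600


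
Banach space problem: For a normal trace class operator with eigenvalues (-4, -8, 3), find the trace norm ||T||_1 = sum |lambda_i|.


For a normal operator, singular values equal |eigenvalues|.
Trace norm = sum |lambda_i| = 4 + 8 + 3
= 15

15


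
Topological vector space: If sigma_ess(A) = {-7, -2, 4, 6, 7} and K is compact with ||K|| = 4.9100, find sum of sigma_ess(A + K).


By Weyl's theorem, the essential spectrum is invariant under compact perturbations.
sigma_ess(A + K) = sigma_ess(A) = {-7, -2, 4, 6, 7}
Sum = -7 + -2 + 4 + 6 + 7 = 8

8


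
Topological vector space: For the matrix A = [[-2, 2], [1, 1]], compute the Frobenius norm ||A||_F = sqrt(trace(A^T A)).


||A||_F^2 = sum a_ij^2
= (-2)^2 + 2^2 + 1^2 + 1^2
= 4 + 4 + 1 + 1 = 10
||A||_F = sqrt(10) = 3.1623

3.1623


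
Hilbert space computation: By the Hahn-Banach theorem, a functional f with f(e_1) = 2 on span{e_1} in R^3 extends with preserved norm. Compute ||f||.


The norm of f is given by ||f|| = sup_{||x||=1} |f(x)|.
On span{e_1}, ||e_1|| = 1, so ||f|| = |f(e_1)| / ||e_1||
= |2| / 1 = 2.0000

2.0000


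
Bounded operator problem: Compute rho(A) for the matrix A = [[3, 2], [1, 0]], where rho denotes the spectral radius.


For a 2x2 matrix, eigenvalues satisfy lambda^2 - (trace)*lambda + det = 0
trace = 3 + 0 = 3
det = 3*0 - 2*1 = -2
discriminant = 3^2 - 4*(-2) = 17
spectral radius = max |eigenvalue| = 3.5616

3.5616


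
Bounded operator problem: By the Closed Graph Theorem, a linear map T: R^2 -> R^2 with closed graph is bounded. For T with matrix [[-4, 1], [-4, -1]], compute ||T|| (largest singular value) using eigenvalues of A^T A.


A^T A = [[32, 0], [0, 2]]
trace(A^T A) = 34, det(A^T A) = 64
discriminant = 34^2 - 4*64 = 900
Largest eigenvalue of A^T A = (trace + sqrt(disc))/2 = 32.0000
||T|| = sqrt(32.0000) = 5.6569

5.6569


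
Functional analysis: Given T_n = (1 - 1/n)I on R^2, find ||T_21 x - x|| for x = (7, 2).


T_21 x - x = (1 - 1/21)x - x = -x/21
||x|| = sqrt(53) = 7.2801
||T_21 x - x|| = ||x||/21 = 7.2801/21 = 0.3467

0.3467


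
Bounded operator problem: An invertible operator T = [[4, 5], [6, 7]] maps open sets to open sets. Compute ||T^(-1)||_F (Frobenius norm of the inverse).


det(T) = 4*7 - 5*6 = -2
T^(-1) = (1/-2) * [[7, -5], [-6, 4]] = [[-3.5000, 2.5000], [3.0000, -2.0000]]
||T^(-1)||_F^2 = (-3.5000)^2 + 2.5000^2 + 3.0000^2 + (-2.0000)^2 = 31.5000
||T^(-1)||_F = sqrt(31.5000) = 5.6125

5.6125


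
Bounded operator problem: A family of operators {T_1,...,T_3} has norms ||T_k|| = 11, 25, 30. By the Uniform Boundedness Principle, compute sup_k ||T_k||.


By the Uniform Boundedness Principle, the supremum of norms is finite.
sup_k ||T_k|| = max(11, 25, 30) = 30

30


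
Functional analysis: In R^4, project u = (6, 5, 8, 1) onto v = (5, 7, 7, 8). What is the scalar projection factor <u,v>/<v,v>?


Computing <u,v> = 6*5 + 5*7 + 8*7 + 1*8 = 129
Computing <v,v> = 5^2 + 7^2 + 7^2 + 8^2 = 187
Projection coefficient = 129/187 = 0.6898

0.6898


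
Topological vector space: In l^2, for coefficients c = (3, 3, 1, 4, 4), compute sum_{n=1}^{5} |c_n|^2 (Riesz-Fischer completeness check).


sum |c_n|^2 = 3^2 + 3^2 + 1^2 + 4^2 + 4^2
= 9 + 9 + 1 + 16 + 16
= 51

51


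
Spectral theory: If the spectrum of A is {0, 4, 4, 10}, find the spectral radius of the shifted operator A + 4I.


Spectrum of A + 4I = {4, 8, 8, 14}
Spectral radius = max |lambda| over the shifted spectrum
= max(4, 8, 8, 14) = 14

14


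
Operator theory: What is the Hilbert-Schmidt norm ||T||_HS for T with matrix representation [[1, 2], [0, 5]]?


The Hilbert-Schmidt norm is sqrt(sum of squares of all entries).
Sum of squares = 1^2 + 2^2 + 0^2 + 5^2
= 1 + 4 + 0 + 25 = 30
||T||_HS = sqrt(30) = 5.4772

5.4772


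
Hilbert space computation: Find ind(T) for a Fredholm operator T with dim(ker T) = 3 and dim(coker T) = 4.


The Fredholm index is defined as ind(T) = dim(ker T) - dim(coker T)
= 3 - 4
= -1

-1


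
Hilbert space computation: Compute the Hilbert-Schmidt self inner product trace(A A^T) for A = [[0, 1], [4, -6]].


trace(A * A^T) = sum of squares of all entries
= 0^2 + 1^2 + 4^2 + (-6)^2
= 0 + 1 + 16 + 36
= 53

53


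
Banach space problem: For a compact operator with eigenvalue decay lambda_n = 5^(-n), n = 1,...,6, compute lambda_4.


The eigenvalue formula gives lambda_4 = 1/5^4
= 1/625
= 0.0016

0.0016


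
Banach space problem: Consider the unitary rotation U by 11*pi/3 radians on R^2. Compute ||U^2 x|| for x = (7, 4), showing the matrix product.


U is a rotation by theta = 11*pi/3
U^2 = rotation by 2*theta = 22*pi/3 = 4*pi/3 (mod 2*pi)
cos(4*pi/3) = -0.5000, sin(4*pi/3) = -0.8660
U^2 x = (-0.5000 * 7 - -0.8660 * 4, -0.8660 * 7 + -0.5000 * 4)
= (-0.0359, -8.0622)
||U^2 x|| = sqrt((-0.0359)^2 + (-8.0622)^2) = sqrt(65.0000) = 8.0623

8.0623


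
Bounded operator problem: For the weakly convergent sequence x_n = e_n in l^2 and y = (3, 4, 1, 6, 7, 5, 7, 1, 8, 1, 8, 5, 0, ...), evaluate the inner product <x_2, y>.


x_2 = e_2 is the standard basis vector with 1 in position 2.
<x_2, y> = y_2 = 4
As n -> infinity, <x_n, y> -> 0, confirming weak convergence of (x_n) to 0.

4


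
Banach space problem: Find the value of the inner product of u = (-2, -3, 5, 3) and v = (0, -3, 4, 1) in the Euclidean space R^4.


Computing the standard inner product <u, v> = sum u_i * v_i
= -2*0 + -3*-3 + 5*4 + 3*1
= 0 + 9 + 20 + 3
= 32

32


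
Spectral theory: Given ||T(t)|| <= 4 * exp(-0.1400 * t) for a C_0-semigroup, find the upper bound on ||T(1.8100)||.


||T(1.8100)|| <= 4 * exp(-0.1400 * 1.8100)
= 4 * exp(-0.2534)
= 4 * 0.7762
= 3.1046

3.1046


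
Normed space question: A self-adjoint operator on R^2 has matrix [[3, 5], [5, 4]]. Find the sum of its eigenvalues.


For a self-adjoint (symmetric) matrix, the eigenvalues are real.
The sum of eigenvalues equals the trace of the matrix.
trace = 3 + 4 = 7

7


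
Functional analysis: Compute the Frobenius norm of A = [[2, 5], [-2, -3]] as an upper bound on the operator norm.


||A||_F^2 = sum a_ij^2
= 2^2 + 5^2 + (-2)^2 + (-3)^2
= 4 + 25 + 4 + 9 = 42
||A||_F = sqrt(42) = 6.4807

6.4807


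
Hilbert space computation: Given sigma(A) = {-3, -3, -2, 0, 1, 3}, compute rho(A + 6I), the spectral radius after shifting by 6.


Spectrum of A + 6I = {3, 3, 4, 6, 7, 9}
Spectral radius = max |lambda| over the shifted spectrum
= max(3, 3, 4, 6, 7, 9) = 9

9


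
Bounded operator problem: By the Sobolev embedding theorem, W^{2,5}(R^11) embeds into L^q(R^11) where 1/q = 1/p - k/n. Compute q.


Using the Sobolev embedding formula: 1/q = 1/p - k/n
1/q = 1/5 - 2/11 = 1/55
q = 1/(1/55) = 55

55.0000


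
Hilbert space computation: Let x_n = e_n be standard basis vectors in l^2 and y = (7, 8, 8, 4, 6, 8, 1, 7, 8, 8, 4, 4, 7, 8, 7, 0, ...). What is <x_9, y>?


x_9 = e_9 is the standard basis vector with 1 in position 9.
<x_9, y> = y_9 = 8
As n -> infinity, <x_n, y> -> 0, confirming weak convergence of (x_n) to 0.

8


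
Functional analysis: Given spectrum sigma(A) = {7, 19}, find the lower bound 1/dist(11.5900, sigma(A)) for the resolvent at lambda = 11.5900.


dist(11.5900, {7, 19}) = min(|11.5900 - 7|, |11.5900 - 19|)
= min(4.5900, 7.4100) = 4.5900
Resolvent bound = 1/4.5900 = 0.2179

0.2179


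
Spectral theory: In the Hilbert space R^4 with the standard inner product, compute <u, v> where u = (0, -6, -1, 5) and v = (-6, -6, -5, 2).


Computing the standard inner product <u, v> = sum u_i * v_i
= 0*-6 + -6*-6 + -1*-5 + 5*2
= 0 + 36 + 5 + 10
= 51

51


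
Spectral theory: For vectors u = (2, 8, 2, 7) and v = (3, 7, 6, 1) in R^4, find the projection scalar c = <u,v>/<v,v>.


Computing <u,v> = 2*3 + 8*7 + 2*6 + 7*1 = 81
Computing <v,v> = 3^2 + 7^2 + 6^2 + 1^2 = 95
Projection coefficient = 81/95 = 0.8526

0.8526


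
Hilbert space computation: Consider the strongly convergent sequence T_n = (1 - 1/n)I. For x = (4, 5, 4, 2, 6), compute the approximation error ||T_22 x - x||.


T_22 x - x = (1 - 1/22)x - x = -x/22
||x|| = sqrt(97) = 9.8489
||T_22 x - x|| = ||x||/22 = 9.8489/22 = 0.4477

0.4477


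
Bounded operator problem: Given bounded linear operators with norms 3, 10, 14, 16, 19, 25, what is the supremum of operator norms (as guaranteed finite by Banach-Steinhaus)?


By the Uniform Boundedness Principle, the supremum of norms is finite.
sup_k ||T_k|| = max(3, 10, 14, 16, 19, 25) = 25

25


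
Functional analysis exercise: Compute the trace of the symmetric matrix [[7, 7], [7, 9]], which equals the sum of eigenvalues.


For a self-adjoint (symmetric) matrix, the eigenvalues are real.
The sum of eigenvalues equals the trace of the matrix.
trace = 7 + 9 = 16

16


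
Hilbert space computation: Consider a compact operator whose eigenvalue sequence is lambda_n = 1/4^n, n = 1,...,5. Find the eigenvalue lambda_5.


The eigenvalue formula gives lambda_5 = 1/4^5
= 1/1024
= 9.7656e-04

9.7656e-04


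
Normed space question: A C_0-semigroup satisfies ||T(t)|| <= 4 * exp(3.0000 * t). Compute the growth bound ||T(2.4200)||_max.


||T(2.4200)|| <= 4 * exp(3.0000 * 2.4200)
= 4 * exp(7.2600)
= 4 * 1422.2565
= 5689.0261

5689.0261


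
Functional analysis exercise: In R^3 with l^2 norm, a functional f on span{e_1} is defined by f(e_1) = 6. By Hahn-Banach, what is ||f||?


The norm of f is given by ||f|| = sup_{||x||=1} |f(x)|.
On span{e_1}, ||e_1|| = 1, so ||f|| = |f(e_1)| / ||e_1||
= |6| / 1 = 6.0000

6.0000


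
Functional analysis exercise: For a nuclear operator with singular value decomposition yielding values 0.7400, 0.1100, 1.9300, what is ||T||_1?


The nuclear norm is the sum of all singular values.
||T||_1 = 0.7400 + 0.1100 + 1.9300
= 2.7800

2.7800


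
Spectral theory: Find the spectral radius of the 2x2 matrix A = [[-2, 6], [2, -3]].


For a 2x2 matrix, eigenvalues satisfy lambda^2 - (trace)*lambda + det = 0
trace = -2 + -3 = -5
det = -2*-3 - 6*2 = -6
discriminant = (-5)^2 - 4*(-6) = 49
spectral radius = max |eigenvalue| = 6.0000

6.0000


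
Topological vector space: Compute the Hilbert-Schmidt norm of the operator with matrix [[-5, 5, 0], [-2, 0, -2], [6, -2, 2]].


The Hilbert-Schmidt norm is sqrt(sum of squares of all entries).
Sum of squares = (-5)^2 + 5^2 + 0^2 + (-2)^2 + 0^2 + (-2)^2 + 6^2 + (-2)^2 + 2^2
= 25 + 25 + 0 + 4 + 0 + 4 + 36 + 4 + 4 = 102
||T||_HS = sqrt(102) = 10.0995

10.0995


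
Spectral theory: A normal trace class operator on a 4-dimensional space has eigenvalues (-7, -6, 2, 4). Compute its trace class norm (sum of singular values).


For a normal operator, singular values equal |eigenvalues|.
Trace norm = sum |lambda_i| = 7 + 6 + 2 + 4
= 19

19


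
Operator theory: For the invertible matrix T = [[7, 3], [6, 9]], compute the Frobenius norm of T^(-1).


det(T) = 7*9 - 3*6 = 45
T^(-1) = (1/45) * [[9, -3], [-6, 7]] = [[0.2000, -0.0667], [-0.1333, 0.1556]]
||T^(-1)||_F^2 = 0.2000^2 + (-0.0667)^2 + (-0.1333)^2 + 0.1556^2 = 0.0864
||T^(-1)||_F = sqrt(0.0864) = 0.2940

0.2940


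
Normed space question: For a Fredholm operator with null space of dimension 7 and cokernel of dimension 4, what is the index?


The Fredholm index is defined as ind(T) = dim(ker T) - dim(coker T)
= 7 - 4
= 3

3


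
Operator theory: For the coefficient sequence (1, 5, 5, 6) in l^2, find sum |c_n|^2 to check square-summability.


sum |c_n|^2 = 1^2 + 5^2 + 5^2 + 6^2
= 1 + 25 + 25 + 36
= 87

87


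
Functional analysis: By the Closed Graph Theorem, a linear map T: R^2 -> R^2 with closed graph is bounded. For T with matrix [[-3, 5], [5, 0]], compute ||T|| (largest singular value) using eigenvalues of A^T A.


A^T A = [[34, -15], [-15, 25]]
trace(A^T A) = 59, det(A^T A) = 625
discriminant = 59^2 - 4*625 = 981
Largest eigenvalue of A^T A = (trace + sqrt(disc))/2 = 45.1605
||T|| = sqrt(45.1605) = 6.7202

6.7202


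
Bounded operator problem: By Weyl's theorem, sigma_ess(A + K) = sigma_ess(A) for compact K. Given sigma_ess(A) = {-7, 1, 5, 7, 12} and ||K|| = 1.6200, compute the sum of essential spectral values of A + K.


By Weyl's theorem, the essential spectrum is invariant under compact perturbations.
sigma_ess(A + K) = sigma_ess(A) = {-7, 1, 5, 7, 12}
Sum = -7 + 1 + 5 + 7 + 12 = 18

18


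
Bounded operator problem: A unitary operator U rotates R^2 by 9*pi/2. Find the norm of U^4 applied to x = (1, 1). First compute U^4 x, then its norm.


U is a rotation by theta = 9*pi/2
U^4 = rotation by 4*theta = 36*pi/2 = 0*pi/2 (mod 2*pi)
cos(0*pi/2) = 1.0000, sin(0*pi/2) = 0.0000
U^4 x = (1.0000 * 1 - 0.0000 * 1, 0.0000 * 1 + 1.0000 * 1)
= (1.0000, 1.0000)
||U^4 x|| = sqrt(1.0000^2 + 1.0000^2) = sqrt(2.0000) = 1.4142

1.4142


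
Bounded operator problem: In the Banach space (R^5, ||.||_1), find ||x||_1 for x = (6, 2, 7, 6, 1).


The l^1 norm equals the sum of absolute values of all components.
||x||_1 = 6 + 2 + 7 + 6 + 1
= 22

22.0000


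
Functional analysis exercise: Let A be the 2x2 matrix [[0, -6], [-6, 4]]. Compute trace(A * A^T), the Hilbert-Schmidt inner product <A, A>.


trace(A * A^T) = sum of squares of all entries
= 0^2 + (-6)^2 + (-6)^2 + 4^2
= 0 + 36 + 36 + 16
= 88

88


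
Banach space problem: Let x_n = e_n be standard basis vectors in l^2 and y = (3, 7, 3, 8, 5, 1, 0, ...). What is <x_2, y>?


x_2 = e_2 is the standard basis vector with 1 in position 2.
<x_2, y> = y_2 = 7
As n -> infinity, <x_n, y> -> 0, confirming weak convergence of (x_n) to 0.

7


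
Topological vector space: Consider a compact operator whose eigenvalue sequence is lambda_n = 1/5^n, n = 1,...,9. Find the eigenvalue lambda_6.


The eigenvalue formula gives lambda_6 = 1/5^6
= 1/15625
= 6.4000e-05

6.4000e-05
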